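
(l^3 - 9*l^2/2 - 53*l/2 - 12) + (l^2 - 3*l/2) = l^3 - 7*l^2/2 - 28*l - 12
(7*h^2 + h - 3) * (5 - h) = -7*h^3 + 34*h^2 + 8*h - 15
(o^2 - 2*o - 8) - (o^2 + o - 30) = 22 - 3*o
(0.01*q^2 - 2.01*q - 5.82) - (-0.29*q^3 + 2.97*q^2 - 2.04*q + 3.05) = 0.29*q^3 - 2.96*q^2 + 0.0300000000000002*q - 8.87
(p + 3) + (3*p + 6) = 4*p + 9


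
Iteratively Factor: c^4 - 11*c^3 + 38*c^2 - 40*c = (c)*(c^3 - 11*c^2 + 38*c - 40) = c*(c - 2)*(c^2 - 9*c + 20) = c*(c - 5)*(c - 2)*(c - 4)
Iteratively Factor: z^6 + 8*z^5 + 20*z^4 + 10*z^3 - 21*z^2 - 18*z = (z + 1)*(z^5 + 7*z^4 + 13*z^3 - 3*z^2 - 18*z) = z*(z + 1)*(z^4 + 7*z^3 + 13*z^2 - 3*z - 18) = z*(z + 1)*(z + 3)*(z^3 + 4*z^2 + z - 6) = z*(z + 1)*(z + 3)^2*(z^2 + z - 2) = z*(z + 1)*(z + 2)*(z + 3)^2*(z - 1)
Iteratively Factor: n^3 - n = (n - 1)*(n^2 + n) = n*(n - 1)*(n + 1)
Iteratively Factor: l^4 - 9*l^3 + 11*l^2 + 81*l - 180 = (l - 3)*(l^3 - 6*l^2 - 7*l + 60) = (l - 3)*(l + 3)*(l^2 - 9*l + 20) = (l - 4)*(l - 3)*(l + 3)*(l - 5)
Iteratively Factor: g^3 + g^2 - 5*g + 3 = (g - 1)*(g^2 + 2*g - 3) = (g - 1)*(g + 3)*(g - 1)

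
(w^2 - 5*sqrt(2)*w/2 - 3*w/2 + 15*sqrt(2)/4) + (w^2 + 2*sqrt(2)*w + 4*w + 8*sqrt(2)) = 2*w^2 - sqrt(2)*w/2 + 5*w/2 + 47*sqrt(2)/4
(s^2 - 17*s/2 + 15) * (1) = s^2 - 17*s/2 + 15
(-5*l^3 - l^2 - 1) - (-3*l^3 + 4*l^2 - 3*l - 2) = -2*l^3 - 5*l^2 + 3*l + 1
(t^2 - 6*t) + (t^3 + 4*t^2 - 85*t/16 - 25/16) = t^3 + 5*t^2 - 181*t/16 - 25/16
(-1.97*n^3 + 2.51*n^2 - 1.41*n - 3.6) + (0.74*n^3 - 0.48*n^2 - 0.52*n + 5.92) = -1.23*n^3 + 2.03*n^2 - 1.93*n + 2.32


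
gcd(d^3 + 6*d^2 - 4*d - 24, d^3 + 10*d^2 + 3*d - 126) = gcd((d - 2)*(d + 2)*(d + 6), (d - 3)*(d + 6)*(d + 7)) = d + 6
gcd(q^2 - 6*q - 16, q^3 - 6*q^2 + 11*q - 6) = 1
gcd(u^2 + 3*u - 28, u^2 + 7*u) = u + 7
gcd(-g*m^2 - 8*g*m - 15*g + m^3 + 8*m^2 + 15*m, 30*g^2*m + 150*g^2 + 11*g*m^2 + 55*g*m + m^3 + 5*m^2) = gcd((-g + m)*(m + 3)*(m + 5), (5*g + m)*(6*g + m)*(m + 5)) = m + 5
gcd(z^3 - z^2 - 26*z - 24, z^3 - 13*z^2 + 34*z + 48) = z^2 - 5*z - 6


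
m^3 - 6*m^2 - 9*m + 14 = (m - 7)*(m - 1)*(m + 2)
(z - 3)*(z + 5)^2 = z^3 + 7*z^2 - 5*z - 75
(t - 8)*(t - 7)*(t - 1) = t^3 - 16*t^2 + 71*t - 56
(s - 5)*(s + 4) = s^2 - s - 20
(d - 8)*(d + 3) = d^2 - 5*d - 24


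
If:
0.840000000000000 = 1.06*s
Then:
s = 0.79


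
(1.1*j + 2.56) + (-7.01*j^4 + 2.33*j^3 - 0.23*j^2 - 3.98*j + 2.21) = -7.01*j^4 + 2.33*j^3 - 0.23*j^2 - 2.88*j + 4.77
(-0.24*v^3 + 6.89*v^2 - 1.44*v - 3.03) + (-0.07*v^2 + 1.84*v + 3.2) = -0.24*v^3 + 6.82*v^2 + 0.4*v + 0.17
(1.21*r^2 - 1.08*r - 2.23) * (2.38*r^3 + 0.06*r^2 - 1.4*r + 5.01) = 2.8798*r^5 - 2.4978*r^4 - 7.0662*r^3 + 7.4403*r^2 - 2.2888*r - 11.1723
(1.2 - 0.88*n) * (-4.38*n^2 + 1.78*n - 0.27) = 3.8544*n^3 - 6.8224*n^2 + 2.3736*n - 0.324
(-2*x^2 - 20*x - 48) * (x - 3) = -2*x^3 - 14*x^2 + 12*x + 144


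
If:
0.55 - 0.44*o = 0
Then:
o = 1.25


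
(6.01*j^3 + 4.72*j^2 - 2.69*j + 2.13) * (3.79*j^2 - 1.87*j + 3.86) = 22.7779*j^5 + 6.6501*j^4 + 4.1771*j^3 + 31.3222*j^2 - 14.3665*j + 8.2218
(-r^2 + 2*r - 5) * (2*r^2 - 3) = -2*r^4 + 4*r^3 - 7*r^2 - 6*r + 15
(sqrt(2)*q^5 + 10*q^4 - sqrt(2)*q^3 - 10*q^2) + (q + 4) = sqrt(2)*q^5 + 10*q^4 - sqrt(2)*q^3 - 10*q^2 + q + 4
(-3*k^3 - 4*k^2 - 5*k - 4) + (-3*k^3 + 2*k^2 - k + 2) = -6*k^3 - 2*k^2 - 6*k - 2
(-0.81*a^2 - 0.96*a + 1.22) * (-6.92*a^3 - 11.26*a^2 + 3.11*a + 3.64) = 5.6052*a^5 + 15.7638*a^4 - 0.151899999999999*a^3 - 19.6712*a^2 + 0.299799999999999*a + 4.4408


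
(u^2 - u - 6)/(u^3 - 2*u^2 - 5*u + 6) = 1/(u - 1)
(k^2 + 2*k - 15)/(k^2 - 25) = (k - 3)/(k - 5)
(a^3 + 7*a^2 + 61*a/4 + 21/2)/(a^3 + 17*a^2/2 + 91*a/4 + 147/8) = 2*(a + 2)/(2*a + 7)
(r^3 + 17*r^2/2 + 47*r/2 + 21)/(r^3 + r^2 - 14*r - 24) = (r + 7/2)/(r - 4)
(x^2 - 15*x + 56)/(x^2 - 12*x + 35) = (x - 8)/(x - 5)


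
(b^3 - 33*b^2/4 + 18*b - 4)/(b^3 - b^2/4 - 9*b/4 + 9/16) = 4*(b^2 - 8*b + 16)/(4*b^2 - 9)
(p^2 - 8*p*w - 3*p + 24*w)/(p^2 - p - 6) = (p - 8*w)/(p + 2)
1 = 1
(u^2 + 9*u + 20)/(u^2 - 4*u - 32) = (u + 5)/(u - 8)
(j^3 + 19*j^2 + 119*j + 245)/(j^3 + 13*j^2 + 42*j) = (j^2 + 12*j + 35)/(j*(j + 6))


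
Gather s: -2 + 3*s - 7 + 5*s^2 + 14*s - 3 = 5*s^2 + 17*s - 12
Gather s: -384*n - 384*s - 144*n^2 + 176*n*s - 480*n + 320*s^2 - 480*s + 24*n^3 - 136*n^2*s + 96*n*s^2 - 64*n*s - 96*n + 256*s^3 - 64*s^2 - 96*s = 24*n^3 - 144*n^2 - 960*n + 256*s^3 + s^2*(96*n + 256) + s*(-136*n^2 + 112*n - 960)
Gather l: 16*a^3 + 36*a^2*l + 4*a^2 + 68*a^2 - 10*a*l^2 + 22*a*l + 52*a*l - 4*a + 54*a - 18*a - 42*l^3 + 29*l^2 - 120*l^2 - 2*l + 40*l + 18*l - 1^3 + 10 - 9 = 16*a^3 + 72*a^2 + 32*a - 42*l^3 + l^2*(-10*a - 91) + l*(36*a^2 + 74*a + 56)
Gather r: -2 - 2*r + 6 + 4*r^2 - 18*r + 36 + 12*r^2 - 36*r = 16*r^2 - 56*r + 40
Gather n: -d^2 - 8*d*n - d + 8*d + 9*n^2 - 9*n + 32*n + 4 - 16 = -d^2 + 7*d + 9*n^2 + n*(23 - 8*d) - 12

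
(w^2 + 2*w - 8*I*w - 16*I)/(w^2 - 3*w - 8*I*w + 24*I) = (w + 2)/(w - 3)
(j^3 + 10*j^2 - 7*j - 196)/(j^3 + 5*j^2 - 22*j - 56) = (j + 7)/(j + 2)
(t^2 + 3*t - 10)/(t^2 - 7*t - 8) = (-t^2 - 3*t + 10)/(-t^2 + 7*t + 8)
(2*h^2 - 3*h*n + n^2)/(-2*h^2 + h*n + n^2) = (-2*h + n)/(2*h + n)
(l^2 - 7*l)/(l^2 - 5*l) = (l - 7)/(l - 5)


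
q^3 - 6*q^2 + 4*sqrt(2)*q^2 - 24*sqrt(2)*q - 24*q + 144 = (q - 6)*(q - 2*sqrt(2))*(q + 6*sqrt(2))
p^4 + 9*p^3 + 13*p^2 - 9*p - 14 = (p - 1)*(p + 1)*(p + 2)*(p + 7)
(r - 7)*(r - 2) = r^2 - 9*r + 14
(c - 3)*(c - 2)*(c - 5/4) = c^3 - 25*c^2/4 + 49*c/4 - 15/2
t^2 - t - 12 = (t - 4)*(t + 3)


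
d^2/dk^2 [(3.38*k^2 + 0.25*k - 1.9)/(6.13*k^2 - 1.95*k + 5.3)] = (99.59411*k^3 - 1087.25358*k^2 + 87.5364*k + 304.0646)/(230.346397*k^6 - 219.824865*k^5 + 667.400685*k^4 - 387.536175*k^3 + 577.03485*k^2 - 164.3265*k + 148.877)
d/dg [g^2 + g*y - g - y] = 2*g + y - 1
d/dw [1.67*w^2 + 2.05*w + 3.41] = 3.34*w + 2.05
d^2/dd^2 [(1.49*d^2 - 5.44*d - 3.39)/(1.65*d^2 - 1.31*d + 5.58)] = (-23.17953*d^3 - 137.68623*d^2 + 344.48139*d + 64.04415)/(4.492125*d^6 - 10.699425*d^5 + 54.069345*d^4 - 74.615111*d^3 + 182.852694*d^2 - 122.366052*d + 173.741112)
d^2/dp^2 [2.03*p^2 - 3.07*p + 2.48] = 4.06000000000000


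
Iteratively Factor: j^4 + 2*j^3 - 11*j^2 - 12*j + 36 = (j + 3)*(j^3 - j^2 - 8*j + 12) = (j - 2)*(j + 3)*(j^2 + j - 6) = (j - 2)*(j + 3)^2*(j - 2)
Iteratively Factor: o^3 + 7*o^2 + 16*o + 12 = (o + 2)*(o^2 + 5*o + 6) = (o + 2)*(o + 3)*(o + 2)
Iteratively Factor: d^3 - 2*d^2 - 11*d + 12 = (d - 4)*(d^2 + 2*d - 3) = (d - 4)*(d + 3)*(d - 1)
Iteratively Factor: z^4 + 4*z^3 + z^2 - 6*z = (z)*(z^3 + 4*z^2 + z - 6) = z*(z + 3)*(z^2 + z - 2) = z*(z - 1)*(z + 3)*(z + 2)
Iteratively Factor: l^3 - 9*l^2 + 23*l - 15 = (l - 1)*(l^2 - 8*l + 15) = (l - 3)*(l - 1)*(l - 5)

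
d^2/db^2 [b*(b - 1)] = 2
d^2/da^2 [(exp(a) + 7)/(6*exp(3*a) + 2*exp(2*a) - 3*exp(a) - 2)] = (144*exp(6*a) + 2304*exp(5*a) + 1000*exp(4*a) + 22*exp(3*a) + 654*exp(2*a) + 169*exp(a) - 38)*exp(a)/(216*exp(9*a) + 216*exp(8*a) - 252*exp(7*a) - 424*exp(6*a) - 18*exp(5*a) + 246*exp(4*a) + 117*exp(3*a) - 30*exp(2*a) - 36*exp(a) - 8)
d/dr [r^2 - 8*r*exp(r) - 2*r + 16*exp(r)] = -8*r*exp(r) + 2*r + 8*exp(r) - 2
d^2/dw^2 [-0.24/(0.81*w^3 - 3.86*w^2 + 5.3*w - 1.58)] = ((1.1664*w - 1.8528)*(0.81*w^3 - 3.86*w^2 + 5.3*w - 1.58) - 0.24*(2.43*w^2 - 7.72*w + 5.3)*(4.86*w^2 - 15.44*w + 10.6))/(0.81*w^3 - 3.86*w^2 + 5.3*w - 1.58)^3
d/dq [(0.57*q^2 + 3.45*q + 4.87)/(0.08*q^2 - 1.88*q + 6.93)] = (-1.3476*q^2 + 7.121*q + 33.0641)/(0.0064*q^4 - 0.3008*q^3 + 4.6432*q^2 - 26.0568*q + 48.0249)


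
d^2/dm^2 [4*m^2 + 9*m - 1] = 8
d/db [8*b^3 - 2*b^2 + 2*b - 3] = 24*b^2 - 4*b + 2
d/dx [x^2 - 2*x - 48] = 2*x - 2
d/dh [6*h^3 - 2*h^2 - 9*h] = 18*h^2 - 4*h - 9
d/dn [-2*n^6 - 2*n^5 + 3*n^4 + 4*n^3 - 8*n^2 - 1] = 2*n*(-6*n^4 - 5*n^3 + 6*n^2 + 6*n - 8)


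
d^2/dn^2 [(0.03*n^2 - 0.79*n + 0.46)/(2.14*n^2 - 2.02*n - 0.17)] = (-4.44089209850063e-16*n^4 - 6.9764*n^3 + 12.70518*n^2 - 13.65534*n + 4.63297)/(9.800344*n^6 - 27.752376*n^5 + 23.860572*n^4 - 3.833152*n^3 - 1.895466*n^2 - 0.175134*n - 0.004913)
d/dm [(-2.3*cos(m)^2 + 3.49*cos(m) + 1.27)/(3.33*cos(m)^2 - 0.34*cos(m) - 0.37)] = (10.8397*cos(m)^2 + 6.7562*cos(m) + 0.8595)*sin(m)/(11.0889*cos(m)^4 - 2.2644*cos(m)^3 - 2.3486*cos(m)^2 + 0.2516*cos(m) + 0.1369)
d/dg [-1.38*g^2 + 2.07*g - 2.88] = 2.07 - 2.76*g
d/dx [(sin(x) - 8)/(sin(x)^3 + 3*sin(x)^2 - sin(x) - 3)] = (-2*sin(x)^3 + 21*sin(x)^2 + 48*sin(x) - 11)/((sin(x) + 3)^2*cos(x)^3)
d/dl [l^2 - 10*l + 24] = 2*l - 10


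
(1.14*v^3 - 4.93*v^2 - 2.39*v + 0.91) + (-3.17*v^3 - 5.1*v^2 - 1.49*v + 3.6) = -2.03*v^3 - 10.03*v^2 - 3.88*v + 4.51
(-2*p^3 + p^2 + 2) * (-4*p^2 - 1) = 8*p^5 - 4*p^4 + 2*p^3 - 9*p^2 - 2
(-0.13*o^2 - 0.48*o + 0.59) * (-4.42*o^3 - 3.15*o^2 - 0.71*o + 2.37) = 0.5746*o^5 + 2.5311*o^4 - 1.0035*o^3 - 1.8258*o^2 - 1.5565*o + 1.3983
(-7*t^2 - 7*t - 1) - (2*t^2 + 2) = -9*t^2 - 7*t - 3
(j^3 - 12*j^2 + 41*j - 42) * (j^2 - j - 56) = j^5 - 13*j^4 - 3*j^3 + 589*j^2 - 2254*j + 2352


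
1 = 1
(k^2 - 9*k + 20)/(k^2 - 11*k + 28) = (k - 5)/(k - 7)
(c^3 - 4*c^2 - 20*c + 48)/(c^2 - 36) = (c^2 + 2*c - 8)/(c + 6)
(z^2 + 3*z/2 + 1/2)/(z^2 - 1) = (z + 1/2)/(z - 1)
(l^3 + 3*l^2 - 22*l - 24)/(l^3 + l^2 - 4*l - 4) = (l^2 + 2*l - 24)/(l^2 - 4)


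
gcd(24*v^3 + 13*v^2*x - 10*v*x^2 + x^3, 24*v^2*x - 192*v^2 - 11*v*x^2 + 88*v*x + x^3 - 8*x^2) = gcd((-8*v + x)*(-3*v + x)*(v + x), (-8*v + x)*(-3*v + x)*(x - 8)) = 24*v^2 - 11*v*x + x^2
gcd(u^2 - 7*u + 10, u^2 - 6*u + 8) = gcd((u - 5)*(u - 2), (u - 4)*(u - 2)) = u - 2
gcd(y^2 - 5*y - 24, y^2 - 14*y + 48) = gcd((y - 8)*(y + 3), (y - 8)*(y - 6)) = y - 8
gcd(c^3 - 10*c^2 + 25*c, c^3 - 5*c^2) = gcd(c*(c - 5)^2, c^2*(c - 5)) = c^2 - 5*c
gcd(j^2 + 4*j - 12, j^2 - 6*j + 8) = j - 2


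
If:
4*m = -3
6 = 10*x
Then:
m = -3/4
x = 3/5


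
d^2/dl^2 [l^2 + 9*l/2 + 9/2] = 2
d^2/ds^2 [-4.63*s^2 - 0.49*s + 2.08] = -9.26000000000000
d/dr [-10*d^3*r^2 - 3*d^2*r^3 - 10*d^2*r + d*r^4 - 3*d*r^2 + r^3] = -20*d^3*r - 9*d^2*r^2 - 10*d^2 + 4*d*r^3 - 6*d*r + 3*r^2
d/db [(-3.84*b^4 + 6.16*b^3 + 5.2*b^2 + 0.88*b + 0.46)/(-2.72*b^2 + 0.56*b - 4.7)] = (20.8896*b^5 - 23.2064*b^4 + 79.0912*b^3 - 81.5504*b^2 - 46.3776*b - 4.3936)/(7.3984*b^4 - 3.0464*b^3 + 25.8816*b^2 - 5.264*b + 22.09)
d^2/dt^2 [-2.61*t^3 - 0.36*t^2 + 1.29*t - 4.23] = -15.66*t - 0.72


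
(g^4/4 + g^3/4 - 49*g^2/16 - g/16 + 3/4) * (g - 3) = g^5/4 - g^4/2 - 61*g^3/16 + 73*g^2/8 + 15*g/16 - 9/4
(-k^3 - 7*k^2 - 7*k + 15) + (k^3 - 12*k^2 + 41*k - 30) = -19*k^2 + 34*k - 15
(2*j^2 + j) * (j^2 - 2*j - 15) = 2*j^4 - 3*j^3 - 32*j^2 - 15*j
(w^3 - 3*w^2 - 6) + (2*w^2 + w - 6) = w^3 - w^2 + w - 12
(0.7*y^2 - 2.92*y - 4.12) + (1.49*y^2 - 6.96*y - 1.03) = 2.19*y^2 - 9.88*y - 5.15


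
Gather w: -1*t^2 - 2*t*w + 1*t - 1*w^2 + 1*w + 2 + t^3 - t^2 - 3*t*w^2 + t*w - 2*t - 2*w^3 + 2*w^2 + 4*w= t^3 - 2*t^2 - t - 2*w^3 + w^2*(1 - 3*t) + w*(5 - t) + 2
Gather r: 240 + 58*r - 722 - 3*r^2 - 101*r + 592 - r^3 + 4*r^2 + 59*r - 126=-r^3 + r^2 + 16*r - 16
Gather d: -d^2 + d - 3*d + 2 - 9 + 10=-d^2 - 2*d + 3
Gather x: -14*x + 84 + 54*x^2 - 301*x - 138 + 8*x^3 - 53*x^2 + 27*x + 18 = 8*x^3 + x^2 - 288*x - 36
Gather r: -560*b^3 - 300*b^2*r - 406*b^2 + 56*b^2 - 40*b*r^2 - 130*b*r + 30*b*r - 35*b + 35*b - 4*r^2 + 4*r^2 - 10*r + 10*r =-560*b^3 - 350*b^2 - 40*b*r^2 + r*(-300*b^2 - 100*b)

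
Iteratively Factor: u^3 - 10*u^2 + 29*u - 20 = (u - 5)*(u^2 - 5*u + 4) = (u - 5)*(u - 1)*(u - 4)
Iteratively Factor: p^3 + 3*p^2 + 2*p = (p + 1)*(p^2 + 2*p) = p*(p + 1)*(p + 2)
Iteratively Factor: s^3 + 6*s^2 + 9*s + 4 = (s + 4)*(s^2 + 2*s + 1) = (s + 1)*(s + 4)*(s + 1)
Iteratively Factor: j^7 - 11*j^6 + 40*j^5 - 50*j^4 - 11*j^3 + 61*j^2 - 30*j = (j - 3)*(j^6 - 8*j^5 + 16*j^4 - 2*j^3 - 17*j^2 + 10*j) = (j - 3)*(j - 2)*(j^5 - 6*j^4 + 4*j^3 + 6*j^2 - 5*j) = (j - 3)*(j - 2)*(j + 1)*(j^4 - 7*j^3 + 11*j^2 - 5*j) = (j - 3)*(j - 2)*(j - 1)*(j + 1)*(j^3 - 6*j^2 + 5*j) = j*(j - 3)*(j - 2)*(j - 1)*(j + 1)*(j^2 - 6*j + 5) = j*(j - 5)*(j - 3)*(j - 2)*(j - 1)*(j + 1)*(j - 1)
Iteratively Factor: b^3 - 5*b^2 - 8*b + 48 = (b - 4)*(b^2 - b - 12) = (b - 4)^2*(b + 3)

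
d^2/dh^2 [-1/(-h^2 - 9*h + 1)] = 2*(-h^2 - 9*h + (2*h + 9)^2 + 1)/(h^2 + 9*h - 1)^3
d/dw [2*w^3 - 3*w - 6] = 6*w^2 - 3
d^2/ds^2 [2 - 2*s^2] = -4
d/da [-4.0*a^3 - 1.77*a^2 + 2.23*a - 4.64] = -12.0*a^2 - 3.54*a + 2.23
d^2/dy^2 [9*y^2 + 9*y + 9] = 18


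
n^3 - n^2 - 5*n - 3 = (n - 3)*(n + 1)^2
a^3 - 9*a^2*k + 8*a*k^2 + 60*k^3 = (a - 6*k)*(a - 5*k)*(a + 2*k)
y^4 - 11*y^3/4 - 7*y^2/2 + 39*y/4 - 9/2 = (y - 3)*(y - 1)*(y - 3/4)*(y + 2)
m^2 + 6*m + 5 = (m + 1)*(m + 5)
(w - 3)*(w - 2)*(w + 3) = w^3 - 2*w^2 - 9*w + 18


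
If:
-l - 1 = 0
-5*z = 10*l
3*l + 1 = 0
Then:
No Solution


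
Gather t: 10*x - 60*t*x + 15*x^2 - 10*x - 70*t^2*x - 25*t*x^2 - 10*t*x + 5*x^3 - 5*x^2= -70*t^2*x + t*(-25*x^2 - 70*x) + 5*x^3 + 10*x^2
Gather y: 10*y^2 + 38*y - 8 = 10*y^2 + 38*y - 8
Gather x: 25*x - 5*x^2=-5*x^2 + 25*x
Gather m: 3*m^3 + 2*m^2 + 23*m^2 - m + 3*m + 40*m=3*m^3 + 25*m^2 + 42*m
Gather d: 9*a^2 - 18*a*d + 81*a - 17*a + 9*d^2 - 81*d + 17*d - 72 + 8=9*a^2 + 64*a + 9*d^2 + d*(-18*a - 64) - 64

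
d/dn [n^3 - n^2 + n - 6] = 3*n^2 - 2*n + 1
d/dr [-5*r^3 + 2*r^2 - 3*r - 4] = -15*r^2 + 4*r - 3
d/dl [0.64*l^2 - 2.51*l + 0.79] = 1.28*l - 2.51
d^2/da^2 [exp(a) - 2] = exp(a)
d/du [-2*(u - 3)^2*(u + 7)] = -6*u^2 - 4*u + 66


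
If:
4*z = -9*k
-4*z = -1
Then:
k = -1/9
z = 1/4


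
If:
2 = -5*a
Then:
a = -2/5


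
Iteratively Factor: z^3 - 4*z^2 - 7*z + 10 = (z - 5)*(z^2 + z - 2) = (z - 5)*(z - 1)*(z + 2)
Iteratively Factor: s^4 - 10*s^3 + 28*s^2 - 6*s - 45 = (s - 3)*(s^3 - 7*s^2 + 7*s + 15) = (s - 3)^2*(s^2 - 4*s - 5) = (s - 3)^2*(s + 1)*(s - 5)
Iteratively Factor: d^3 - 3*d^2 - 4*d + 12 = (d - 2)*(d^2 - d - 6) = (d - 3)*(d - 2)*(d + 2)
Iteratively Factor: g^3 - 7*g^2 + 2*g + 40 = (g - 5)*(g^2 - 2*g - 8) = (g - 5)*(g + 2)*(g - 4)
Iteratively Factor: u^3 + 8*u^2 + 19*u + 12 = (u + 1)*(u^2 + 7*u + 12) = (u + 1)*(u + 3)*(u + 4)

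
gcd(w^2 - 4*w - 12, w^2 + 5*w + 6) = w + 2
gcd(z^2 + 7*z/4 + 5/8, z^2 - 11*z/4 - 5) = z + 5/4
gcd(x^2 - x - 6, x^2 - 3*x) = x - 3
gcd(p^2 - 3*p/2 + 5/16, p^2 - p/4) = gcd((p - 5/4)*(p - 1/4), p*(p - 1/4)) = p - 1/4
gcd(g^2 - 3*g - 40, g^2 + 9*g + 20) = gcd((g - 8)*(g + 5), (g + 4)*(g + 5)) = g + 5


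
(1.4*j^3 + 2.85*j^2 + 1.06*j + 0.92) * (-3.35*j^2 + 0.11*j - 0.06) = -4.69*j^5 - 9.3935*j^4 - 3.3215*j^3 - 3.1364*j^2 + 0.0376*j - 0.0552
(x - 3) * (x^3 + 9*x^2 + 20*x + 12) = x^4 + 6*x^3 - 7*x^2 - 48*x - 36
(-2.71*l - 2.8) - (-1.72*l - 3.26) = 0.46 - 0.99*l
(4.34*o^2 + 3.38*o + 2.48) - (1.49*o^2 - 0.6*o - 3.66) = 2.85*o^2 + 3.98*o + 6.14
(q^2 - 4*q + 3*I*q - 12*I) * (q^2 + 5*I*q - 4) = q^4 - 4*q^3 + 8*I*q^3 - 19*q^2 - 32*I*q^2 + 76*q - 12*I*q + 48*I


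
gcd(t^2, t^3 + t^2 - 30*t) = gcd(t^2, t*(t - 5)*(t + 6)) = t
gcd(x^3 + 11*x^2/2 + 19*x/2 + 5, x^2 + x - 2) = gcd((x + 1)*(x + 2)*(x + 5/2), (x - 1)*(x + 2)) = x + 2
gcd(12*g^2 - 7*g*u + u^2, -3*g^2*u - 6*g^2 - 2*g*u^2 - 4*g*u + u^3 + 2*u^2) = -3*g + u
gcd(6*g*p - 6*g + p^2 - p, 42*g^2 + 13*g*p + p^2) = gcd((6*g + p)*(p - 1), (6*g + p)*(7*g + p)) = 6*g + p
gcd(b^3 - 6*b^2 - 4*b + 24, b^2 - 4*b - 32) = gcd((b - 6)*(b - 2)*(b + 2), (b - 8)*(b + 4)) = 1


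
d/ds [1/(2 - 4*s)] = (2*s - 1)^(-2)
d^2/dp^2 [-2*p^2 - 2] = -4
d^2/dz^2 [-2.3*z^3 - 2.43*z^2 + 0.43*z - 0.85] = -13.8*z - 4.86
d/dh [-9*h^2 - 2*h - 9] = -18*h - 2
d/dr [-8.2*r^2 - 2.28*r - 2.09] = -16.4*r - 2.28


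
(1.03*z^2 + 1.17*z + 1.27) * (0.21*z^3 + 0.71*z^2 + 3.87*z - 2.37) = 0.2163*z^5 + 0.977*z^4 + 5.0835*z^3 + 2.9885*z^2 + 2.142*z - 3.0099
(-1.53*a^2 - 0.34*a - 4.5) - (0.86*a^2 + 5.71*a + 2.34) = -2.39*a^2 - 6.05*a - 6.84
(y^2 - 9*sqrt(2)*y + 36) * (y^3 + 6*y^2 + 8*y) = y^5 - 9*sqrt(2)*y^4 + 6*y^4 - 54*sqrt(2)*y^3 + 44*y^3 - 72*sqrt(2)*y^2 + 216*y^2 + 288*y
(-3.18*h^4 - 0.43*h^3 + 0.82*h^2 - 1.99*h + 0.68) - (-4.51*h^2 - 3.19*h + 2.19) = -3.18*h^4 - 0.43*h^3 + 5.33*h^2 + 1.2*h - 1.51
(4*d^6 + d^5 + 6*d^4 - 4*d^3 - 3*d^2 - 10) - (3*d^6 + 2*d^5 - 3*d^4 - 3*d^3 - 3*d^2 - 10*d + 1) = d^6 - d^5 + 9*d^4 - d^3 + 10*d - 11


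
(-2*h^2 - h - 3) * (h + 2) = -2*h^3 - 5*h^2 - 5*h - 6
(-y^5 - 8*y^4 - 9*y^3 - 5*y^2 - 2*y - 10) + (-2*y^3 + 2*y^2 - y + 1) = -y^5 - 8*y^4 - 11*y^3 - 3*y^2 - 3*y - 9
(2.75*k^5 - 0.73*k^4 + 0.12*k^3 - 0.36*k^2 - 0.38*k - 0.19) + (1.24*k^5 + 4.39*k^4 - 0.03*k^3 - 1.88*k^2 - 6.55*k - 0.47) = 3.99*k^5 + 3.66*k^4 + 0.09*k^3 - 2.24*k^2 - 6.93*k - 0.66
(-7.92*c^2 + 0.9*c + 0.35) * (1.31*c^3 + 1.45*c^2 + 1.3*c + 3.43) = -10.3752*c^5 - 10.305*c^4 - 8.5325*c^3 - 25.4881*c^2 + 3.542*c + 1.2005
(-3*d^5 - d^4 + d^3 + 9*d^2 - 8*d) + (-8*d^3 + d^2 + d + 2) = -3*d^5 - d^4 - 7*d^3 + 10*d^2 - 7*d + 2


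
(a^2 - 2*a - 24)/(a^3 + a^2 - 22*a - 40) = (a - 6)/(a^2 - 3*a - 10)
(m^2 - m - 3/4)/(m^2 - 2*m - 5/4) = (2*m - 3)/(2*m - 5)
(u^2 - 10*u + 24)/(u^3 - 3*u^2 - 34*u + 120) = (u - 6)/(u^2 + u - 30)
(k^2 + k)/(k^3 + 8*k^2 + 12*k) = (k + 1)/(k^2 + 8*k + 12)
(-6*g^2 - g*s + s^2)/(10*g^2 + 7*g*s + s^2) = (-3*g + s)/(5*g + s)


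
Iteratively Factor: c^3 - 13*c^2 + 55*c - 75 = (c - 5)*(c^2 - 8*c + 15) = (c - 5)*(c - 3)*(c - 5)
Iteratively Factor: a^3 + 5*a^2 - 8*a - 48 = (a - 3)*(a^2 + 8*a + 16) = (a - 3)*(a + 4)*(a + 4)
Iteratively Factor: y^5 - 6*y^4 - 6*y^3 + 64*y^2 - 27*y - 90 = (y + 1)*(y^4 - 7*y^3 + y^2 + 63*y - 90) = (y - 2)*(y + 1)*(y^3 - 5*y^2 - 9*y + 45) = (y - 5)*(y - 2)*(y + 1)*(y^2 - 9) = (y - 5)*(y - 3)*(y - 2)*(y + 1)*(y + 3)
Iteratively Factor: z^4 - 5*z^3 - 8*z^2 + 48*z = (z)*(z^3 - 5*z^2 - 8*z + 48) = z*(z + 3)*(z^2 - 8*z + 16) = z*(z - 4)*(z + 3)*(z - 4)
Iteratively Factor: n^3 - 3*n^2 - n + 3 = (n - 1)*(n^2 - 2*n - 3) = (n - 3)*(n - 1)*(n + 1)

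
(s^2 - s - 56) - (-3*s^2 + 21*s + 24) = 4*s^2 - 22*s - 80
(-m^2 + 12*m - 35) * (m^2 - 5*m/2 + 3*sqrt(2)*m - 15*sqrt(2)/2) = -m^4 - 3*sqrt(2)*m^3 + 29*m^3/2 - 65*m^2 + 87*sqrt(2)*m^2/2 - 195*sqrt(2)*m + 175*m/2 + 525*sqrt(2)/2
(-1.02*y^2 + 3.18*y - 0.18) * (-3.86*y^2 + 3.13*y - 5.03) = 3.9372*y^4 - 15.4674*y^3 + 15.7788*y^2 - 16.5588*y + 0.9054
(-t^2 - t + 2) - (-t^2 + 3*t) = 2 - 4*t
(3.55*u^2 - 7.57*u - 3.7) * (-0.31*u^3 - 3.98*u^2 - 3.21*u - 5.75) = -1.1005*u^5 - 11.7823*u^4 + 19.8801*u^3 + 18.6132*u^2 + 55.4045*u + 21.275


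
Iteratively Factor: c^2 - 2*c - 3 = (c + 1)*(c - 3)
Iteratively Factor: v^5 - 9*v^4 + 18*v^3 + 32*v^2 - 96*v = (v - 4)*(v^4 - 5*v^3 - 2*v^2 + 24*v) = v*(v - 4)*(v^3 - 5*v^2 - 2*v + 24) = v*(v - 4)^2*(v^2 - v - 6) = v*(v - 4)^2*(v + 2)*(v - 3)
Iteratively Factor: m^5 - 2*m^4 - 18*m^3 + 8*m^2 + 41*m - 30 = (m + 2)*(m^4 - 4*m^3 - 10*m^2 + 28*m - 15) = (m - 5)*(m + 2)*(m^3 + m^2 - 5*m + 3) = (m - 5)*(m - 1)*(m + 2)*(m^2 + 2*m - 3) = (m - 5)*(m - 1)*(m + 2)*(m + 3)*(m - 1)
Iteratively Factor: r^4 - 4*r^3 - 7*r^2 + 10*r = (r - 5)*(r^3 + r^2 - 2*r) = r*(r - 5)*(r^2 + r - 2) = r*(r - 5)*(r - 1)*(r + 2)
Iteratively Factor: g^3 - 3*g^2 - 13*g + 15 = (g - 5)*(g^2 + 2*g - 3) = (g - 5)*(g + 3)*(g - 1)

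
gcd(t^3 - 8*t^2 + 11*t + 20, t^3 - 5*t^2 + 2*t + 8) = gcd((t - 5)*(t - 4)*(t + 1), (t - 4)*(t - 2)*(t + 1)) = t^2 - 3*t - 4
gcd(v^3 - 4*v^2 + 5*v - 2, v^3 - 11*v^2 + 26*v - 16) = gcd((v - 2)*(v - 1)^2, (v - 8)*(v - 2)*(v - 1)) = v^2 - 3*v + 2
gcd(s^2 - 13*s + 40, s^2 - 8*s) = s - 8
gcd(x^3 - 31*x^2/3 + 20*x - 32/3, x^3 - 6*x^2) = 1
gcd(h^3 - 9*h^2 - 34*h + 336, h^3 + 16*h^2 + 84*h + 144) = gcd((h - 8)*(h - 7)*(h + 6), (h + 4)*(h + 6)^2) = h + 6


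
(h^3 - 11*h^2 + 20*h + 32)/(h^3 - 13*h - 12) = (h - 8)/(h + 3)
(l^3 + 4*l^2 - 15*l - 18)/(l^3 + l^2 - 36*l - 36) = (l - 3)/(l - 6)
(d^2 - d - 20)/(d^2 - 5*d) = (d + 4)/d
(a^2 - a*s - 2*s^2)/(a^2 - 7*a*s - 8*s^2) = (-a + 2*s)/(-a + 8*s)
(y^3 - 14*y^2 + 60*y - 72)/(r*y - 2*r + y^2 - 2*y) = (y^2 - 12*y + 36)/(r + y)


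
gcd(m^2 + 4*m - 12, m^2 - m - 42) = m + 6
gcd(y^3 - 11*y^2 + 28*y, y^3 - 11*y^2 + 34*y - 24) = y - 4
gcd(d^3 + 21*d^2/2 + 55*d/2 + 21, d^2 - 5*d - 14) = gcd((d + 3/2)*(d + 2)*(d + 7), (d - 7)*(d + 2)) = d + 2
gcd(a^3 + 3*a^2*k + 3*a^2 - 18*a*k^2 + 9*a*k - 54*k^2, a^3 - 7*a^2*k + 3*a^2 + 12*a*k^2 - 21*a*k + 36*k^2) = a^2 - 3*a*k + 3*a - 9*k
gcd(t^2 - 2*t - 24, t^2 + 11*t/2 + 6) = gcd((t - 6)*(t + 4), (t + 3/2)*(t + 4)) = t + 4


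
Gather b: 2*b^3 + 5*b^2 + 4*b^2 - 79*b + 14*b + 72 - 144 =2*b^3 + 9*b^2 - 65*b - 72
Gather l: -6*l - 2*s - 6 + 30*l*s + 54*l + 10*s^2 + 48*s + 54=l*(30*s + 48) + 10*s^2 + 46*s + 48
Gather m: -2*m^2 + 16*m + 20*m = -2*m^2 + 36*m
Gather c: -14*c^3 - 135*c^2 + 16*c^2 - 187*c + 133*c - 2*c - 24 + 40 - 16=-14*c^3 - 119*c^2 - 56*c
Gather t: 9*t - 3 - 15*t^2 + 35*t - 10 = -15*t^2 + 44*t - 13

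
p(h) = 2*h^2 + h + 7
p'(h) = 4*h + 1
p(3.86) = 40.66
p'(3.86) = 16.44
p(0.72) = 8.76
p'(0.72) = 3.88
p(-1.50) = 10.00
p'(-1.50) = -5.00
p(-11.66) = 267.25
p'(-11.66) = -45.64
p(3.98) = 42.66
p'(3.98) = 16.92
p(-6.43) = 83.26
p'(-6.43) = -24.72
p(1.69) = 14.40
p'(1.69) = 7.76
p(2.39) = 20.81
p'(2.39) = 10.56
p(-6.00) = 73.00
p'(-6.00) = -23.00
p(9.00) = 178.00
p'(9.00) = 37.00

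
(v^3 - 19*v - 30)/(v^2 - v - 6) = (v^2 - 2*v - 15)/(v - 3)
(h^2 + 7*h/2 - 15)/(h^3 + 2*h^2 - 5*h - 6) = (h^2 + 7*h/2 - 15)/(h^3 + 2*h^2 - 5*h - 6)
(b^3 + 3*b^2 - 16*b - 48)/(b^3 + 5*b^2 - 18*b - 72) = (b + 4)/(b + 6)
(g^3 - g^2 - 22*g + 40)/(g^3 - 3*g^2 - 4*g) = (g^2 + 3*g - 10)/(g*(g + 1))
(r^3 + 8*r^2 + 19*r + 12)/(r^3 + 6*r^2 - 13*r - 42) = (r^3 + 8*r^2 + 19*r + 12)/(r^3 + 6*r^2 - 13*r - 42)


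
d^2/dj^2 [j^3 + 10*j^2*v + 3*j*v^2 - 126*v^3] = 6*j + 20*v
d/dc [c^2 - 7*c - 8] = 2*c - 7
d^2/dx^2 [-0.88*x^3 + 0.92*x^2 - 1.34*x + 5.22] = 1.84 - 5.28*x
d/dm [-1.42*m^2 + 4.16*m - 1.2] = 4.16 - 2.84*m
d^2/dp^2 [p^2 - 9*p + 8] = 2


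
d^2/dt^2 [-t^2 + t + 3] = -2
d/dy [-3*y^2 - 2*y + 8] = -6*y - 2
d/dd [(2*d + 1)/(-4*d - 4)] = -1/(4*(d + 1)^2)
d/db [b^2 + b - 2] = 2*b + 1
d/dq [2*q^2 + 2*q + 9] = 4*q + 2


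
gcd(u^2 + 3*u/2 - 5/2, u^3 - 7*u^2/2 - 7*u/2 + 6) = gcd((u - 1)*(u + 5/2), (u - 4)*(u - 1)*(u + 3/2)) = u - 1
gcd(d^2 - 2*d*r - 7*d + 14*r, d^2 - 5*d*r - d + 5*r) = 1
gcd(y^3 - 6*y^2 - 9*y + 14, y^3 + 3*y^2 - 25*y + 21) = y - 1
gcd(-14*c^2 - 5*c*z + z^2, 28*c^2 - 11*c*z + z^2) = -7*c + z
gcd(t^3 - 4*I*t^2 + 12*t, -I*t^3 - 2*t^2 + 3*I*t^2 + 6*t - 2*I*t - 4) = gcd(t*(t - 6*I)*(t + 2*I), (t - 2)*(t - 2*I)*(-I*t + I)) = 1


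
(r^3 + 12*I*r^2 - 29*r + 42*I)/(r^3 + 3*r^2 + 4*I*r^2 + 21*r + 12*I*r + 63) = (r^2 + 5*I*r + 6)/(r^2 + 3*r*(1 - I) - 9*I)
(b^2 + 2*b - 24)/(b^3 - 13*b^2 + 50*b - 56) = (b + 6)/(b^2 - 9*b + 14)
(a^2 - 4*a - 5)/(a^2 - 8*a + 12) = (a^2 - 4*a - 5)/(a^2 - 8*a + 12)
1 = 1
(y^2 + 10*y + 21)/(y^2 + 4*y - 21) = (y + 3)/(y - 3)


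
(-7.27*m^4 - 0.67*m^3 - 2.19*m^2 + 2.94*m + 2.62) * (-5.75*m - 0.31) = 41.8025*m^5 + 6.1062*m^4 + 12.8002*m^3 - 16.2261*m^2 - 15.9764*m - 0.8122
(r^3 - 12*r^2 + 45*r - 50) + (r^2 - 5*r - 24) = r^3 - 11*r^2 + 40*r - 74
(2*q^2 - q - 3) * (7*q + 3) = 14*q^3 - q^2 - 24*q - 9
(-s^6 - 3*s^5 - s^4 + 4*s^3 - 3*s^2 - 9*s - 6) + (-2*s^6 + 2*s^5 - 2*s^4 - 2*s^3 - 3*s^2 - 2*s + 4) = -3*s^6 - s^5 - 3*s^4 + 2*s^3 - 6*s^2 - 11*s - 2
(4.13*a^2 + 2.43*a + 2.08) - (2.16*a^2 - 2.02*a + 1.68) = 1.97*a^2 + 4.45*a + 0.4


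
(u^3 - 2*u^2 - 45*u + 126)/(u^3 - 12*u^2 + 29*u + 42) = (u^2 + 4*u - 21)/(u^2 - 6*u - 7)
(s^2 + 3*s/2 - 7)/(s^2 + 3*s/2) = (2*s^2 + 3*s - 14)/(s*(2*s + 3))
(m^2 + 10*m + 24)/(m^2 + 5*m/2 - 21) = 2*(m + 4)/(2*m - 7)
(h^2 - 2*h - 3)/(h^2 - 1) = (h - 3)/(h - 1)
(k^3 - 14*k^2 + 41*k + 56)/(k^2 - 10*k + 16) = (k^2 - 6*k - 7)/(k - 2)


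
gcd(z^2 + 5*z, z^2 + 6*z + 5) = z + 5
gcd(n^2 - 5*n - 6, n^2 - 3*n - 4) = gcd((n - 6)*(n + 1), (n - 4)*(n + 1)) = n + 1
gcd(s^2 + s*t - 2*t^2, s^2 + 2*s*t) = s + 2*t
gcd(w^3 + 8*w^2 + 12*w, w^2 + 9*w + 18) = w + 6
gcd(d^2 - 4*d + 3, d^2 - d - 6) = d - 3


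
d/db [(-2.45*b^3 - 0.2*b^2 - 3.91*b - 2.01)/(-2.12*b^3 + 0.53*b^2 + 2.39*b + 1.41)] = (-1.7225*b^4 - 28.2894*b^3 - 21.5528*b^2 + 1.5666*b - 0.7092)/(4.4944*b^6 - 2.2472*b^5 - 9.8527*b^4 - 3.445*b^3 + 7.2067*b^2 + 6.7398*b + 1.9881)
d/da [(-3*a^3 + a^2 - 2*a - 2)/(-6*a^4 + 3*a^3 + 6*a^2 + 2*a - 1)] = (-18*a^6 + 12*a^5 - 57*a^4 - 48*a^3 + 41*a^2 + 22*a + 6)/(36*a^8 - 36*a^7 - 63*a^6 + 12*a^5 + 60*a^4 + 18*a^3 - 8*a^2 - 4*a + 1)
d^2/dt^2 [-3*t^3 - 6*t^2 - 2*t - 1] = -18*t - 12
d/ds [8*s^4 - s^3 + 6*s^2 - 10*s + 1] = 32*s^3 - 3*s^2 + 12*s - 10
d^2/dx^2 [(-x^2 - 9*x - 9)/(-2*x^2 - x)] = 2*(34*x^3 + 108*x^2 + 54*x + 9)/(x^3*(8*x^3 + 12*x^2 + 6*x + 1))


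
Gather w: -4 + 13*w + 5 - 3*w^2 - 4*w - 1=-3*w^2 + 9*w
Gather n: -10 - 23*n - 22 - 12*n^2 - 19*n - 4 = -12*n^2 - 42*n - 36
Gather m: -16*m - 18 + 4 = -16*m - 14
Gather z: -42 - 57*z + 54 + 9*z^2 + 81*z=9*z^2 + 24*z + 12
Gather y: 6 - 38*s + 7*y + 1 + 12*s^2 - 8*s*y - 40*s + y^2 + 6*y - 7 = 12*s^2 - 78*s + y^2 + y*(13 - 8*s)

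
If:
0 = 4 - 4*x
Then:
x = 1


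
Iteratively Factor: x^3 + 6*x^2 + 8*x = (x + 4)*(x^2 + 2*x) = (x + 2)*(x + 4)*(x)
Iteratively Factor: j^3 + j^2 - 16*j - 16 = (j + 1)*(j^2 - 16) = (j + 1)*(j + 4)*(j - 4)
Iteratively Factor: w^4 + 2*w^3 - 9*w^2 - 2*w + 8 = (w - 2)*(w^3 + 4*w^2 - w - 4) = (w - 2)*(w - 1)*(w^2 + 5*w + 4) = (w - 2)*(w - 1)*(w + 4)*(w + 1)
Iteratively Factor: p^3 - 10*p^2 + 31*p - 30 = (p - 2)*(p^2 - 8*p + 15) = (p - 3)*(p - 2)*(p - 5)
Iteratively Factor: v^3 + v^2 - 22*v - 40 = (v + 4)*(v^2 - 3*v - 10) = (v - 5)*(v + 4)*(v + 2)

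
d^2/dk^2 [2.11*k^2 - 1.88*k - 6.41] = 4.22000000000000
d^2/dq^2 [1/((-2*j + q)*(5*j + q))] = 2*(-(2*j - q)^2 + (2*j - q)*(5*j + q) - (5*j + q)^2)/((2*j - q)^3*(5*j + q)^3)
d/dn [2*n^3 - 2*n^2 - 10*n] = 6*n^2 - 4*n - 10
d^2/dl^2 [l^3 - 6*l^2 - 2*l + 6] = 6*l - 12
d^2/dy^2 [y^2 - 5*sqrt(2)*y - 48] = 2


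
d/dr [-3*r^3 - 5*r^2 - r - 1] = -9*r^2 - 10*r - 1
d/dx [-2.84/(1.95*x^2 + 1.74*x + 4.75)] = (11.076*x + 4.9416)/(1.95*x^2 + 1.74*x + 4.75)^2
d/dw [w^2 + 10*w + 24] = 2*w + 10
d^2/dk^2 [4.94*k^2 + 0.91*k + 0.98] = 9.88000000000000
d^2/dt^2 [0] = 0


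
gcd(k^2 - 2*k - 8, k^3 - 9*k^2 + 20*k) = k - 4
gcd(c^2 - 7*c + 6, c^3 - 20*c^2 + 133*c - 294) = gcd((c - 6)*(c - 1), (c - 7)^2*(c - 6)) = c - 6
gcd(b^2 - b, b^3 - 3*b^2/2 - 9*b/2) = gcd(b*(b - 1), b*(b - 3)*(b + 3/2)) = b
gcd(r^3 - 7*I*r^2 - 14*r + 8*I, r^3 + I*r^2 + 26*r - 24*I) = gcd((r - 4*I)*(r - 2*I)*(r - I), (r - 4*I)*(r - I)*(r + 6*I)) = r^2 - 5*I*r - 4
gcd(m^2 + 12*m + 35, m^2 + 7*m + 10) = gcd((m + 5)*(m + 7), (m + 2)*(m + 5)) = m + 5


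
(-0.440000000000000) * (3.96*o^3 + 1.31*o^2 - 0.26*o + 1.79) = -1.7424*o^3 - 0.5764*o^2 + 0.1144*o - 0.7876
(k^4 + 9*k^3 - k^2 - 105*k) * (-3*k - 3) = -3*k^5 - 30*k^4 - 24*k^3 + 318*k^2 + 315*k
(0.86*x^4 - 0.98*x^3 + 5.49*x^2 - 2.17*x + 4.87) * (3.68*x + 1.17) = 3.1648*x^5 - 2.6002*x^4 + 19.0566*x^3 - 1.5623*x^2 + 15.3827*x + 5.6979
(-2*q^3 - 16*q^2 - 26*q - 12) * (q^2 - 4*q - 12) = -2*q^5 - 8*q^4 + 62*q^3 + 284*q^2 + 360*q + 144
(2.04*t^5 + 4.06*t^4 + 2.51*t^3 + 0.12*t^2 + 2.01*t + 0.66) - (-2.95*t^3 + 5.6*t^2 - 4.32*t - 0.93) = 2.04*t^5 + 4.06*t^4 + 5.46*t^3 - 5.48*t^2 + 6.33*t + 1.59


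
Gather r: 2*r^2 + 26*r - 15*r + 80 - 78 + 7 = 2*r^2 + 11*r + 9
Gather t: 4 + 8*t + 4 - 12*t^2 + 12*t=-12*t^2 + 20*t + 8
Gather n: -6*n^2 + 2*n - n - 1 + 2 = -6*n^2 + n + 1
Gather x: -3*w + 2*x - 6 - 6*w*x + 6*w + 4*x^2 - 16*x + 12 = 3*w + 4*x^2 + x*(-6*w - 14) + 6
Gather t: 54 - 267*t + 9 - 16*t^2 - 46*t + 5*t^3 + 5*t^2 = 5*t^3 - 11*t^2 - 313*t + 63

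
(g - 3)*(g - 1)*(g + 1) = g^3 - 3*g^2 - g + 3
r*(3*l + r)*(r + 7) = 3*l*r^2 + 21*l*r + r^3 + 7*r^2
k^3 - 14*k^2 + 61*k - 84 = (k - 7)*(k - 4)*(k - 3)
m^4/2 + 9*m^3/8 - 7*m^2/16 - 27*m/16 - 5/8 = (m/2 + 1)*(m - 5/4)*(m + 1/2)*(m + 1)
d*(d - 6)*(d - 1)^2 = d^4 - 8*d^3 + 13*d^2 - 6*d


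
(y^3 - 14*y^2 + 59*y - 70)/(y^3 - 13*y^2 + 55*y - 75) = (y^2 - 9*y + 14)/(y^2 - 8*y + 15)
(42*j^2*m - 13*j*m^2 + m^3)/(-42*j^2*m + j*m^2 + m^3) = (-7*j + m)/(7*j + m)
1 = 1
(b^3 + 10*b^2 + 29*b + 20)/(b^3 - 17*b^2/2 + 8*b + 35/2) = 2*(b^2 + 9*b + 20)/(2*b^2 - 19*b + 35)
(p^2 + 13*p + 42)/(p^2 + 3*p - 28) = (p + 6)/(p - 4)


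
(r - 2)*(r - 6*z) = r^2 - 6*r*z - 2*r + 12*z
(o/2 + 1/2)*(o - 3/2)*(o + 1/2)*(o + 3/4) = o^4/2 + 3*o^3/8 - 7*o^2/8 - 33*o/32 - 9/32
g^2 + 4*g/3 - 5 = (g - 5/3)*(g + 3)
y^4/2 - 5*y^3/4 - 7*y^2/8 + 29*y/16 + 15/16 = (y/2 + 1/2)*(y - 5/2)*(y - 3/2)*(y + 1/2)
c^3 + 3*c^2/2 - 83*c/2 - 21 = (c - 6)*(c + 1/2)*(c + 7)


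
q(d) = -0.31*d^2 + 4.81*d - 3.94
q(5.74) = 13.46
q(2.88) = 7.34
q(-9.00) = -72.34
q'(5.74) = 1.25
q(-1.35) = -11.00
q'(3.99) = 2.34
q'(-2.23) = 6.19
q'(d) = 4.81 - 0.62*d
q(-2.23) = -16.21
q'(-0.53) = 5.14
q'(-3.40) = 6.92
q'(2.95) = 2.98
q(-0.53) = -6.58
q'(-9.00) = 10.39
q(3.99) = 10.32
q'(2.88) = 3.02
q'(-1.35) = 5.65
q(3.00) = 7.70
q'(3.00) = 2.95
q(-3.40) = -23.88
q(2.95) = 7.55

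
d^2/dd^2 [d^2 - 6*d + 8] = 2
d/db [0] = 0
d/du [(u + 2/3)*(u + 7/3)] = 2*u + 3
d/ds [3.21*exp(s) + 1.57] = 3.21*exp(s)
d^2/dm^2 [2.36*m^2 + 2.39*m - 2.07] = 4.72000000000000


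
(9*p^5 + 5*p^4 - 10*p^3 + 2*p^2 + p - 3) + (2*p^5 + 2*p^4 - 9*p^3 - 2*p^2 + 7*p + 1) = 11*p^5 + 7*p^4 - 19*p^3 + 8*p - 2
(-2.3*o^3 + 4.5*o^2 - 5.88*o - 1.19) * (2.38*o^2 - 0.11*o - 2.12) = -5.474*o^5 + 10.963*o^4 - 9.6134*o^3 - 11.7254*o^2 + 12.5965*o + 2.5228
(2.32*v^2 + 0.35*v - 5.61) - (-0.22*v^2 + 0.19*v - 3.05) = 2.54*v^2 + 0.16*v - 2.56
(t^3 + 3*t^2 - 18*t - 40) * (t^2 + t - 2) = t^5 + 4*t^4 - 17*t^3 - 64*t^2 - 4*t + 80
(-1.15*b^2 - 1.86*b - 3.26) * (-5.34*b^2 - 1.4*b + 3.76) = 6.141*b^4 + 11.5424*b^3 + 15.6884*b^2 - 2.4296*b - 12.2576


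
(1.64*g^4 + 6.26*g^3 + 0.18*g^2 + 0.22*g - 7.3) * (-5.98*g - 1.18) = -9.8072*g^5 - 39.37*g^4 - 8.4632*g^3 - 1.528*g^2 + 43.3944*g + 8.614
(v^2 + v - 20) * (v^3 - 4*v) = v^5 + v^4 - 24*v^3 - 4*v^2 + 80*v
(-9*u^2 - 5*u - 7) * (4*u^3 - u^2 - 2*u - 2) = -36*u^5 - 11*u^4 - 5*u^3 + 35*u^2 + 24*u + 14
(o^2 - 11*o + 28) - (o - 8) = o^2 - 12*o + 36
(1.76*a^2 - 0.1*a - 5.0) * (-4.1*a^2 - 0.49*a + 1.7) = -7.216*a^4 - 0.4524*a^3 + 23.541*a^2 + 2.28*a - 8.5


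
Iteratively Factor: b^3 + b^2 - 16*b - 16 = (b + 4)*(b^2 - 3*b - 4) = (b - 4)*(b + 4)*(b + 1)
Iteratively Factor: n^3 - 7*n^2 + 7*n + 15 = (n + 1)*(n^2 - 8*n + 15) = (n - 3)*(n + 1)*(n - 5)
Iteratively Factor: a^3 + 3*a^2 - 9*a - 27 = (a + 3)*(a^2 - 9) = (a + 3)^2*(a - 3)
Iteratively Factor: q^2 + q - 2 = (q - 1)*(q + 2)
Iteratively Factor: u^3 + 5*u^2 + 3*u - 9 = (u + 3)*(u^2 + 2*u - 3) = (u - 1)*(u + 3)*(u + 3)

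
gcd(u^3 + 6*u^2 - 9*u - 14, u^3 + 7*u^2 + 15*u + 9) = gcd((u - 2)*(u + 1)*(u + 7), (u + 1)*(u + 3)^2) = u + 1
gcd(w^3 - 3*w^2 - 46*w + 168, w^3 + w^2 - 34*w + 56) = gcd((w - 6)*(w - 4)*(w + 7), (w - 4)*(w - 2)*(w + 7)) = w^2 + 3*w - 28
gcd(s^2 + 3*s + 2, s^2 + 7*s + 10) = s + 2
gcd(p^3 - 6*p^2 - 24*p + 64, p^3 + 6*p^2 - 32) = p^2 + 2*p - 8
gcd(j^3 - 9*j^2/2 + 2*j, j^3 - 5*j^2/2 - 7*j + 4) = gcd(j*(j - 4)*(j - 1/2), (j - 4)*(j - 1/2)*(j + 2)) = j^2 - 9*j/2 + 2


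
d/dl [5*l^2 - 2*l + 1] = 10*l - 2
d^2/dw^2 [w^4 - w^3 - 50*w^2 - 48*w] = 12*w^2 - 6*w - 100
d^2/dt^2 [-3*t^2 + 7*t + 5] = -6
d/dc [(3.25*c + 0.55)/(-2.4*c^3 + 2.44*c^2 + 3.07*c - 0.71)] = (15.6*c^3 - 3.97*c^2 - 2.684*c - 3.996)/(5.76*c^6 - 11.712*c^5 - 8.7824*c^4 + 18.3896*c^3 + 5.9601*c^2 - 4.3594*c + 0.5041)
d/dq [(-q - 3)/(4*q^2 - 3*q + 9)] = (-4*q^2 + 3*q + (q + 3)*(8*q - 3) - 9)/(4*q^2 - 3*q + 9)^2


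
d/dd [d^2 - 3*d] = 2*d - 3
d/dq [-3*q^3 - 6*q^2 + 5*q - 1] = -9*q^2 - 12*q + 5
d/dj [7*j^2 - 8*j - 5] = 14*j - 8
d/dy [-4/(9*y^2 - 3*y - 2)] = 12*(6*y - 1)/(-9*y^2 + 3*y + 2)^2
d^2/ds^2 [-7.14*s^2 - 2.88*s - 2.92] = -14.2800000000000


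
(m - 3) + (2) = m - 1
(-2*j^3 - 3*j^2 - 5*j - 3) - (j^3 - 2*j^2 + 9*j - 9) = -3*j^3 - j^2 - 14*j + 6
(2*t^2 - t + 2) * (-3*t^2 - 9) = -6*t^4 + 3*t^3 - 24*t^2 + 9*t - 18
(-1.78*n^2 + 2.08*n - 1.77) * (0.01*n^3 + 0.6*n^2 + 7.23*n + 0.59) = -0.0178*n^5 - 1.0472*n^4 - 11.6391*n^3 + 12.9262*n^2 - 11.5699*n - 1.0443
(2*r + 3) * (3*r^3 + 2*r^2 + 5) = 6*r^4 + 13*r^3 + 6*r^2 + 10*r + 15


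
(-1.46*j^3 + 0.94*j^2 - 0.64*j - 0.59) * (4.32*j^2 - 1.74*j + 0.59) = -6.3072*j^5 + 6.6012*j^4 - 5.2618*j^3 - 0.8806*j^2 + 0.649*j - 0.3481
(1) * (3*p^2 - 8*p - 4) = 3*p^2 - 8*p - 4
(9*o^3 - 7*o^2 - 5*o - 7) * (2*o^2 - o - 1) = 18*o^5 - 23*o^4 - 12*o^3 - 2*o^2 + 12*o + 7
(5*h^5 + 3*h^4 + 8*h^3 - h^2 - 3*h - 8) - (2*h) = 5*h^5 + 3*h^4 + 8*h^3 - h^2 - 5*h - 8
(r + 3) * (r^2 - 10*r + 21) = r^3 - 7*r^2 - 9*r + 63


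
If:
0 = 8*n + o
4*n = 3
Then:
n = 3/4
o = -6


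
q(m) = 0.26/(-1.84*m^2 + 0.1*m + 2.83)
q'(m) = 0.26*(3.68*m - 0.1)/(-1.84*m^2 + 0.1*m + 2.83)^2 = (0.9568*m - 0.026)/(-1.84*m^2 + 0.1*m + 2.83)^2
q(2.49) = -0.03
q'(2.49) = 0.03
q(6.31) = -0.00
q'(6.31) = 0.00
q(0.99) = 0.23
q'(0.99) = 0.73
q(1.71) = -0.11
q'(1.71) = 0.28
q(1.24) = 2.08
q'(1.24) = 74.49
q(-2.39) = -0.03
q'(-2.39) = -0.04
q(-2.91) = -0.02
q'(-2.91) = -0.02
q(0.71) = 0.13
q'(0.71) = 0.17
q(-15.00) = -0.00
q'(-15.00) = -0.00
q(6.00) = -0.00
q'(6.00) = 0.00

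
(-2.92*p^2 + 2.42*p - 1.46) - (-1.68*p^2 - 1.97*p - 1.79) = -1.24*p^2 + 4.39*p + 0.33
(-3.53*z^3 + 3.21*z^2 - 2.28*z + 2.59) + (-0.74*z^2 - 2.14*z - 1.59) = -3.53*z^3 + 2.47*z^2 - 4.42*z + 1.0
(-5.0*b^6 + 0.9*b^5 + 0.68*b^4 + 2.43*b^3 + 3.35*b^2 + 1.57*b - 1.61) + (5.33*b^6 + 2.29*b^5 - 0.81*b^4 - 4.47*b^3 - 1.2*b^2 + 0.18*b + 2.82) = 0.33*b^6 + 3.19*b^5 - 0.13*b^4 - 2.04*b^3 + 2.15*b^2 + 1.75*b + 1.21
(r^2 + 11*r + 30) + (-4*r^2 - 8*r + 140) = -3*r^2 + 3*r + 170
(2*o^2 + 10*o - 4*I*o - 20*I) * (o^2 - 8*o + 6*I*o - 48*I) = 2*o^4 - 6*o^3 + 8*I*o^3 - 56*o^2 - 24*I*o^2 - 72*o - 320*I*o - 960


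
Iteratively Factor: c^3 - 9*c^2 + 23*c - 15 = (c - 1)*(c^2 - 8*c + 15) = (c - 5)*(c - 1)*(c - 3)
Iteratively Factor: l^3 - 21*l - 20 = (l - 5)*(l^2 + 5*l + 4) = (l - 5)*(l + 4)*(l + 1)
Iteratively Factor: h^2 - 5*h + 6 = (h - 2)*(h - 3)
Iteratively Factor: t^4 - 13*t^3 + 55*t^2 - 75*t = (t)*(t^3 - 13*t^2 + 55*t - 75) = t*(t - 5)*(t^2 - 8*t + 15) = t*(t - 5)*(t - 3)*(t - 5)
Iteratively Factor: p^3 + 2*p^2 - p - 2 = (p + 1)*(p^2 + p - 2) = (p - 1)*(p + 1)*(p + 2)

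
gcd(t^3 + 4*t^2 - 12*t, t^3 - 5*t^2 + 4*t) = t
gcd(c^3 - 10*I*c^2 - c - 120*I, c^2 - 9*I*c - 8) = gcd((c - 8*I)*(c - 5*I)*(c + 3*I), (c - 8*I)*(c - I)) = c - 8*I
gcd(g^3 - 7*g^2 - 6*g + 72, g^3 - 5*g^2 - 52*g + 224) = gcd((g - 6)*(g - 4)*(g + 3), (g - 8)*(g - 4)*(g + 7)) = g - 4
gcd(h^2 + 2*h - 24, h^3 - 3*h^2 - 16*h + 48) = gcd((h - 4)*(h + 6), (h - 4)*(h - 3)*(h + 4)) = h - 4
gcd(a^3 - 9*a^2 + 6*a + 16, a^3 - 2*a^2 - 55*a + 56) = a - 8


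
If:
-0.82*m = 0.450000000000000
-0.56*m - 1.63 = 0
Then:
No Solution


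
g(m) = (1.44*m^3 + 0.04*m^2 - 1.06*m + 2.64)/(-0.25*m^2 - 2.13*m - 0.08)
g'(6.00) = -3.77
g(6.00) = -14.12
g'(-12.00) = 27.33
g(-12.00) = 234.52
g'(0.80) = 0.80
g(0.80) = -1.31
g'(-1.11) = 2.88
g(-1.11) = 0.96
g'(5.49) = -3.62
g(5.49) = -12.24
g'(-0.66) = 4.21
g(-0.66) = 2.42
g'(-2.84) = 7.26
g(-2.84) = -6.83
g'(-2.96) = 7.81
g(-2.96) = -7.74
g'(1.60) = -1.26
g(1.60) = -1.68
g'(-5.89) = 55.20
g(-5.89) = -74.87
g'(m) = (0.5*m + 2.13)*(1.44*m^3 + 0.04*m^2 - 1.06*m + 2.64)/(-0.25*m^2 - 2.13*m - 0.08)^2 + (4.32*m^2 + 0.08*m - 1.06)/(-0.25*m^2 - 2.13*m - 0.08) = (-0.36*m^4 - 6.1344*m^3 - 0.6958*m^2 + 1.3136*m + 5.708)/(0.0625*m^4 + 1.065*m^3 + 4.5769*m^2 + 0.3408*m + 0.0064)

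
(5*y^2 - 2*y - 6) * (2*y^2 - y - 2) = 10*y^4 - 9*y^3 - 20*y^2 + 10*y + 12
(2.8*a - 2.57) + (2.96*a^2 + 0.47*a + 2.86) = 2.96*a^2 + 3.27*a + 0.29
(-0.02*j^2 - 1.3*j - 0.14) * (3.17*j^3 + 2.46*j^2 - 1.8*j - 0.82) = -0.0634*j^5 - 4.1702*j^4 - 3.6058*j^3 + 2.012*j^2 + 1.318*j + 0.1148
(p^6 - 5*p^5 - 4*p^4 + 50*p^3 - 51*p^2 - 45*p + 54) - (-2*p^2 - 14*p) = p^6 - 5*p^5 - 4*p^4 + 50*p^3 - 49*p^2 - 31*p + 54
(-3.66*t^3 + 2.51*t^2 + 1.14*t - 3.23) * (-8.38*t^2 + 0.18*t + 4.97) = 30.6708*t^5 - 21.6926*t^4 - 27.2916*t^3 + 39.7473*t^2 + 5.0844*t - 16.0531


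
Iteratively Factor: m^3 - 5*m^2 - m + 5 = (m - 5)*(m^2 - 1) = (m - 5)*(m + 1)*(m - 1)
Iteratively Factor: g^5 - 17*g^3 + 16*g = (g - 4)*(g^4 + 4*g^3 - g^2 - 4*g) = (g - 4)*(g + 4)*(g^3 - g) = (g - 4)*(g + 1)*(g + 4)*(g^2 - g) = (g - 4)*(g - 1)*(g + 1)*(g + 4)*(g)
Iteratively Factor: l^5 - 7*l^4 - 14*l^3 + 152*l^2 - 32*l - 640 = (l - 4)*(l^4 - 3*l^3 - 26*l^2 + 48*l + 160) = (l - 4)^2*(l^3 + l^2 - 22*l - 40) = (l - 5)*(l - 4)^2*(l^2 + 6*l + 8) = (l - 5)*(l - 4)^2*(l + 4)*(l + 2)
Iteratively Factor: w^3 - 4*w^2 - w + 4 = (w - 1)*(w^2 - 3*w - 4) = (w - 1)*(w + 1)*(w - 4)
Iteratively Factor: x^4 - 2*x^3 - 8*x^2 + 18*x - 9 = (x - 3)*(x^3 + x^2 - 5*x + 3) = (x - 3)*(x - 1)*(x^2 + 2*x - 3) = (x - 3)*(x - 1)^2*(x + 3)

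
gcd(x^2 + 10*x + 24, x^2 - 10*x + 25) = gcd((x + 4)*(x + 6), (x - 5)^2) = 1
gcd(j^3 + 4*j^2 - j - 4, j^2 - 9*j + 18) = 1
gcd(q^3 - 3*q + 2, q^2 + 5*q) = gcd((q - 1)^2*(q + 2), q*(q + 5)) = 1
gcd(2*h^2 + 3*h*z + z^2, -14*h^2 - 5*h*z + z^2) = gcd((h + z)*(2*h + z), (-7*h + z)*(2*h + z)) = 2*h + z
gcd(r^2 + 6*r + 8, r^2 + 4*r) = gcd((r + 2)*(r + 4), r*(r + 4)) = r + 4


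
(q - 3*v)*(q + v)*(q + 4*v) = q^3 + 2*q^2*v - 11*q*v^2 - 12*v^3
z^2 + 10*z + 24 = (z + 4)*(z + 6)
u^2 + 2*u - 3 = (u - 1)*(u + 3)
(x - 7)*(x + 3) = x^2 - 4*x - 21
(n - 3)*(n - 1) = n^2 - 4*n + 3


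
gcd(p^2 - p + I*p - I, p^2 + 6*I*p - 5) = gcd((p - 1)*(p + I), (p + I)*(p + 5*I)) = p + I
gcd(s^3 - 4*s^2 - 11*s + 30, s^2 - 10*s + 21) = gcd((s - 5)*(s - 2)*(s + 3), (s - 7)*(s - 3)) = 1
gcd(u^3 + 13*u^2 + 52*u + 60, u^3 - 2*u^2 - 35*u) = u + 5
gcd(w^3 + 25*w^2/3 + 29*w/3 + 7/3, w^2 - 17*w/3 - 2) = w + 1/3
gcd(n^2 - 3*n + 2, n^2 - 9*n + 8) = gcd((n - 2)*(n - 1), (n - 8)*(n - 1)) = n - 1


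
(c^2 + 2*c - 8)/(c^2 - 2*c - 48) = (-c^2 - 2*c + 8)/(-c^2 + 2*c + 48)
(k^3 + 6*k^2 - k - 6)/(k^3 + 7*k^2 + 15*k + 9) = (k^2 + 5*k - 6)/(k^2 + 6*k + 9)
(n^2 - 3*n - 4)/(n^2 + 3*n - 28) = (n + 1)/(n + 7)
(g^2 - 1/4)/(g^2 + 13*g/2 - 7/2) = (g + 1/2)/(g + 7)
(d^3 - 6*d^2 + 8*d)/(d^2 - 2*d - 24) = d*(-d^2 + 6*d - 8)/(-d^2 + 2*d + 24)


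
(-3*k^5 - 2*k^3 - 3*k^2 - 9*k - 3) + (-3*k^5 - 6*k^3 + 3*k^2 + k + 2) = -6*k^5 - 8*k^3 - 8*k - 1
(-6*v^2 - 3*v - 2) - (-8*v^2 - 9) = 2*v^2 - 3*v + 7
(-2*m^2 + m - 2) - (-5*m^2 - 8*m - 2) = 3*m^2 + 9*m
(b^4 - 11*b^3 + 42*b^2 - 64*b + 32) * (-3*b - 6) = -3*b^5 + 27*b^4 - 60*b^3 - 60*b^2 + 288*b - 192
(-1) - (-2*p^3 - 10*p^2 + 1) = 2*p^3 + 10*p^2 - 2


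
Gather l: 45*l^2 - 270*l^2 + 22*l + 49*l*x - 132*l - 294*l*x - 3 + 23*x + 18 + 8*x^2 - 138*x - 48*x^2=-225*l^2 + l*(-245*x - 110) - 40*x^2 - 115*x + 15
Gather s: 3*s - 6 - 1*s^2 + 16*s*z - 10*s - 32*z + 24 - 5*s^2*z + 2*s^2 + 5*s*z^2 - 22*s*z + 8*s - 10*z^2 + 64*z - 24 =s^2*(1 - 5*z) + s*(5*z^2 - 6*z + 1) - 10*z^2 + 32*z - 6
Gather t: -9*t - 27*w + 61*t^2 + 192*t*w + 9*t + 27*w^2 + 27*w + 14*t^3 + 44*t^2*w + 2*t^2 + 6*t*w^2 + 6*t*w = 14*t^3 + t^2*(44*w + 63) + t*(6*w^2 + 198*w) + 27*w^2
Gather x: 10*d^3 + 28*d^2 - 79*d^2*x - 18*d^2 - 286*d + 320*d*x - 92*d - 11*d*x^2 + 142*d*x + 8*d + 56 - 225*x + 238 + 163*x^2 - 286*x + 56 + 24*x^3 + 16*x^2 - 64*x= 10*d^3 + 10*d^2 - 370*d + 24*x^3 + x^2*(179 - 11*d) + x*(-79*d^2 + 462*d - 575) + 350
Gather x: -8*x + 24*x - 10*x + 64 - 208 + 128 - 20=6*x - 36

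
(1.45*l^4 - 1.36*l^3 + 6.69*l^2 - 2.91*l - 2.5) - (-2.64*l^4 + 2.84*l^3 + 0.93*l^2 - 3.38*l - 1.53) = 4.09*l^4 - 4.2*l^3 + 5.76*l^2 + 0.47*l - 0.97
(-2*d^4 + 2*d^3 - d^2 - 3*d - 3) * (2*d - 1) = -4*d^5 + 6*d^4 - 4*d^3 - 5*d^2 - 3*d + 3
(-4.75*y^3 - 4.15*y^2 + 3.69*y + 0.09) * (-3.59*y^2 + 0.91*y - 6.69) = 17.0525*y^5 + 10.576*y^4 + 14.7539*y^3 + 30.7983*y^2 - 24.6042*y - 0.6021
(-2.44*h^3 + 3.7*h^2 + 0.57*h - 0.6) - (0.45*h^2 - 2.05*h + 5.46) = -2.44*h^3 + 3.25*h^2 + 2.62*h - 6.06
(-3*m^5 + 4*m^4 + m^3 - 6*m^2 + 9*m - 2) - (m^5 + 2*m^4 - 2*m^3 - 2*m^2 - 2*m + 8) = -4*m^5 + 2*m^4 + 3*m^3 - 4*m^2 + 11*m - 10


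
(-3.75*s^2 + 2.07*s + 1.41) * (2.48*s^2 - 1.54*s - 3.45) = -9.3*s^4 + 10.9086*s^3 + 13.2465*s^2 - 9.3129*s - 4.8645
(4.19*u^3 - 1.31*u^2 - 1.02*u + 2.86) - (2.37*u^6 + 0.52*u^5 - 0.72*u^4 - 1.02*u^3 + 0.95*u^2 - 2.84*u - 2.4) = -2.37*u^6 - 0.52*u^5 + 0.72*u^4 + 5.21*u^3 - 2.26*u^2 + 1.82*u + 5.26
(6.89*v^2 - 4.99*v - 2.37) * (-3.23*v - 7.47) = -22.2547*v^3 - 35.3506*v^2 + 44.9304*v + 17.7039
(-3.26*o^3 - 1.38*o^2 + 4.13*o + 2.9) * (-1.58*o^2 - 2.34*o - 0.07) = 5.1508*o^5 + 9.8088*o^4 - 3.068*o^3 - 14.1496*o^2 - 7.0751*o - 0.203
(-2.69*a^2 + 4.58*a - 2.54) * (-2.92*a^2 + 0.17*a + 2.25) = 7.8548*a^4 - 13.8309*a^3 + 2.1429*a^2 + 9.8732*a - 5.715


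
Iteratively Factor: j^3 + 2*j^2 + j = (j + 1)*(j^2 + j) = j*(j + 1)*(j + 1)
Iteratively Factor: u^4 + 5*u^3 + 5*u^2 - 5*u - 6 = (u + 1)*(u^3 + 4*u^2 + u - 6) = (u + 1)*(u + 2)*(u^2 + 2*u - 3) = (u + 1)*(u + 2)*(u + 3)*(u - 1)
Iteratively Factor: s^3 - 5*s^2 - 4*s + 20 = (s - 5)*(s^2 - 4) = (s - 5)*(s - 2)*(s + 2)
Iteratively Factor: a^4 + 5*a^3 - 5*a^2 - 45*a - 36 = (a + 3)*(a^3 + 2*a^2 - 11*a - 12) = (a + 1)*(a + 3)*(a^2 + a - 12) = (a - 3)*(a + 1)*(a + 3)*(a + 4)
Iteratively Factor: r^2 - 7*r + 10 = (r - 2)*(r - 5)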